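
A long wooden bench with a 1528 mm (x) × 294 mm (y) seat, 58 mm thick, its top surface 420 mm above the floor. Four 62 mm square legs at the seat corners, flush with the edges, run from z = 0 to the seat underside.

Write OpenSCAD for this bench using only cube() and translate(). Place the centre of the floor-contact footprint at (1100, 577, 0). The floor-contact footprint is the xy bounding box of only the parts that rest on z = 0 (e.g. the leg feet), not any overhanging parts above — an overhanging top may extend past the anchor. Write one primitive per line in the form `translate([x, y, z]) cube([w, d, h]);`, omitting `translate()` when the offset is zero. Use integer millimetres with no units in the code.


translate([336, 430, 362]) cube([1528, 294, 58]);
translate([336, 430, 0]) cube([62, 62, 362]);
translate([336, 662, 0]) cube([62, 62, 362]);
translate([1802, 430, 0]) cube([62, 62, 362]);
translate([1802, 662, 0]) cube([62, 62, 362]);


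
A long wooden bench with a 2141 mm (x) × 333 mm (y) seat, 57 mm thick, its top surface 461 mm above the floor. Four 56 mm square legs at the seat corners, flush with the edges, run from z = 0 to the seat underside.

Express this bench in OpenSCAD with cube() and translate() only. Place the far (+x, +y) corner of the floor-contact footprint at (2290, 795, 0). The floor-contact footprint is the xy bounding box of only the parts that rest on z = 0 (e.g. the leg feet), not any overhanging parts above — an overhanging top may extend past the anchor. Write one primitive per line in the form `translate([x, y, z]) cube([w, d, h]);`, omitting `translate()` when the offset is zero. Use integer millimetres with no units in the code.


translate([149, 462, 404]) cube([2141, 333, 57]);
translate([149, 462, 0]) cube([56, 56, 404]);
translate([149, 739, 0]) cube([56, 56, 404]);
translate([2234, 462, 0]) cube([56, 56, 404]);
translate([2234, 739, 0]) cube([56, 56, 404]);


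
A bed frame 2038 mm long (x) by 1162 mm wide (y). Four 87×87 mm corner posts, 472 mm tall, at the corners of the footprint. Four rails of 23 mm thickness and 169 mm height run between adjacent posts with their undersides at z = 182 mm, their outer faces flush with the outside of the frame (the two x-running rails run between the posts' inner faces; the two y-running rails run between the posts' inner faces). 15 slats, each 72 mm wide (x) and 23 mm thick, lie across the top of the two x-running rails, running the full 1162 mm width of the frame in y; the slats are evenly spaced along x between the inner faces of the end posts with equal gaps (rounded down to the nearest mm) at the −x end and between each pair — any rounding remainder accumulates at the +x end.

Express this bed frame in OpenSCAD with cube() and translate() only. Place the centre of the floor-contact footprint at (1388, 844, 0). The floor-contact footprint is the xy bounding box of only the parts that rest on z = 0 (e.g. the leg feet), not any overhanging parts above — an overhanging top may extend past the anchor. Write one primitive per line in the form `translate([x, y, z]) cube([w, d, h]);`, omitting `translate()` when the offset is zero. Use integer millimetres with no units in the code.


translate([369, 263, 0]) cube([87, 87, 472]);
translate([369, 1338, 0]) cube([87, 87, 472]);
translate([2320, 263, 0]) cube([87, 87, 472]);
translate([2320, 1338, 0]) cube([87, 87, 472]);
translate([456, 263, 182]) cube([1864, 23, 169]);
translate([456, 1402, 182]) cube([1864, 23, 169]);
translate([369, 350, 182]) cube([23, 988, 169]);
translate([2384, 350, 182]) cube([23, 988, 169]);
translate([505, 263, 351]) cube([72, 1162, 23]);
translate([626, 263, 351]) cube([72, 1162, 23]);
translate([747, 263, 351]) cube([72, 1162, 23]);
translate([868, 263, 351]) cube([72, 1162, 23]);
translate([989, 263, 351]) cube([72, 1162, 23]);
translate([1110, 263, 351]) cube([72, 1162, 23]);
translate([1231, 263, 351]) cube([72, 1162, 23]);
translate([1352, 263, 351]) cube([72, 1162, 23]);
translate([1473, 263, 351]) cube([72, 1162, 23]);
translate([1594, 263, 351]) cube([72, 1162, 23]);
translate([1715, 263, 351]) cube([72, 1162, 23]);
translate([1836, 263, 351]) cube([72, 1162, 23]);
translate([1957, 263, 351]) cube([72, 1162, 23]);
translate([2078, 263, 351]) cube([72, 1162, 23]);
translate([2199, 263, 351]) cube([72, 1162, 23]);


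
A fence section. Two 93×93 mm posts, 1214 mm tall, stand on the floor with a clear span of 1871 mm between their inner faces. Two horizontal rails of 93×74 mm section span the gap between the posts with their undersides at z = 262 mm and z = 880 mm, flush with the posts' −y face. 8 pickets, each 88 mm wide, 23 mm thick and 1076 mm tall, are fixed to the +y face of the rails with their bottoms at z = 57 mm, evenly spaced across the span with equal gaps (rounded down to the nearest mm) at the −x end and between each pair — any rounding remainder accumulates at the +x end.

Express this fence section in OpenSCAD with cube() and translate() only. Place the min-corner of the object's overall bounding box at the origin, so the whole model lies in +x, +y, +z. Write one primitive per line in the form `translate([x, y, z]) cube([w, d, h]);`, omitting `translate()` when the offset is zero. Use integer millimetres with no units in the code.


cube([93, 93, 1214]);
translate([1964, 0, 0]) cube([93, 93, 1214]);
translate([93, 0, 262]) cube([1871, 93, 74]);
translate([93, 0, 880]) cube([1871, 93, 74]);
translate([222, 93, 57]) cube([88, 23, 1076]);
translate([439, 93, 57]) cube([88, 23, 1076]);
translate([656, 93, 57]) cube([88, 23, 1076]);
translate([873, 93, 57]) cube([88, 23, 1076]);
translate([1090, 93, 57]) cube([88, 23, 1076]);
translate([1307, 93, 57]) cube([88, 23, 1076]);
translate([1524, 93, 57]) cube([88, 23, 1076]);
translate([1741, 93, 57]) cube([88, 23, 1076]);


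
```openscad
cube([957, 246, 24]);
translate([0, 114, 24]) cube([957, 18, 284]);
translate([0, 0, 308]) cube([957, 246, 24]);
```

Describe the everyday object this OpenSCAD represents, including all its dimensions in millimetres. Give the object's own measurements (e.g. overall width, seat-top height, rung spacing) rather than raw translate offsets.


An I-beam lying along x, 957 mm long. Overall section height 332 mm. Two flanges 246 mm wide (y) and 24 mm thick, one on the floor and one at the top; a web 18 mm thick runs between them, centred on the flange width.


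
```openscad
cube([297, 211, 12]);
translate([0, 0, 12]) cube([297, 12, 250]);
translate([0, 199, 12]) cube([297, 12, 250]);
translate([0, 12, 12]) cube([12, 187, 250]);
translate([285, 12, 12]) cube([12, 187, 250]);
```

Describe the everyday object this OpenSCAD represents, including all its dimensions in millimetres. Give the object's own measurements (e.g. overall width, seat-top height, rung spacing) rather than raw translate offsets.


An open-topped rectangular box: outside dimensions 297×211×262 mm, with a uniform wall and base thickness of 12 mm. The base is a full 297×211 slab on the floor; four walls sit on top of the base. The front and back walls (the −y and +y sides) span the full width; the two side walls fit between them.


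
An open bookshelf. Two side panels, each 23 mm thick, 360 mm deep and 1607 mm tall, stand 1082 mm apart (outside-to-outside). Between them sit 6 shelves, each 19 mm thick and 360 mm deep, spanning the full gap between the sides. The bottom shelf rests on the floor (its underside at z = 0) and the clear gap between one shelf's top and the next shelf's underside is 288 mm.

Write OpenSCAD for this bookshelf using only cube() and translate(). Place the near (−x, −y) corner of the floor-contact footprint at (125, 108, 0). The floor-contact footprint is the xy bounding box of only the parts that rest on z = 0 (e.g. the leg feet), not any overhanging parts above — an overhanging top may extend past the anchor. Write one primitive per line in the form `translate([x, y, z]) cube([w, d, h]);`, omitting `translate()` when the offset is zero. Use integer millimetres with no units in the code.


translate([125, 108, 0]) cube([23, 360, 1607]);
translate([1184, 108, 0]) cube([23, 360, 1607]);
translate([148, 108, 0]) cube([1036, 360, 19]);
translate([148, 108, 307]) cube([1036, 360, 19]);
translate([148, 108, 614]) cube([1036, 360, 19]);
translate([148, 108, 921]) cube([1036, 360, 19]);
translate([148, 108, 1228]) cube([1036, 360, 19]);
translate([148, 108, 1535]) cube([1036, 360, 19]);


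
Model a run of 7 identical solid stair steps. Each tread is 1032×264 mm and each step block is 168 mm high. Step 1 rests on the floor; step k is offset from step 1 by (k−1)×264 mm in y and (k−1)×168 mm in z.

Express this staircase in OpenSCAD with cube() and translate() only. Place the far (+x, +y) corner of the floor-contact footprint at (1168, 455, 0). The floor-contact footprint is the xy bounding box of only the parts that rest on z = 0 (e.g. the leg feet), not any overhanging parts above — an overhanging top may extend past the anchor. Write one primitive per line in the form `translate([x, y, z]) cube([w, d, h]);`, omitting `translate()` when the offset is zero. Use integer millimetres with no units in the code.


translate([136, 191, 0]) cube([1032, 264, 168]);
translate([136, 455, 168]) cube([1032, 264, 168]);
translate([136, 719, 336]) cube([1032, 264, 168]);
translate([136, 983, 504]) cube([1032, 264, 168]);
translate([136, 1247, 672]) cube([1032, 264, 168]);
translate([136, 1511, 840]) cube([1032, 264, 168]);
translate([136, 1775, 1008]) cube([1032, 264, 168]);


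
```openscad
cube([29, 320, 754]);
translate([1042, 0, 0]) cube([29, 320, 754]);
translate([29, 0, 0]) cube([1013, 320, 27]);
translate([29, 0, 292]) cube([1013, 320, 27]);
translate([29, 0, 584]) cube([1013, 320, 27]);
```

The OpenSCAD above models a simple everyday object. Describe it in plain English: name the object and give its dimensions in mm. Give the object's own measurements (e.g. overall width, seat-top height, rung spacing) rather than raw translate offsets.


An open bookshelf. Two side panels, each 29 mm thick, 320 mm deep and 754 mm tall, stand 1071 mm apart (outside-to-outside). Between them sit 3 shelves, each 27 mm thick and 320 mm deep, spanning the full gap between the sides. The bottom shelf rests on the floor (its underside at z = 0) and the clear gap between one shelf's top and the next shelf's underside is 265 mm.


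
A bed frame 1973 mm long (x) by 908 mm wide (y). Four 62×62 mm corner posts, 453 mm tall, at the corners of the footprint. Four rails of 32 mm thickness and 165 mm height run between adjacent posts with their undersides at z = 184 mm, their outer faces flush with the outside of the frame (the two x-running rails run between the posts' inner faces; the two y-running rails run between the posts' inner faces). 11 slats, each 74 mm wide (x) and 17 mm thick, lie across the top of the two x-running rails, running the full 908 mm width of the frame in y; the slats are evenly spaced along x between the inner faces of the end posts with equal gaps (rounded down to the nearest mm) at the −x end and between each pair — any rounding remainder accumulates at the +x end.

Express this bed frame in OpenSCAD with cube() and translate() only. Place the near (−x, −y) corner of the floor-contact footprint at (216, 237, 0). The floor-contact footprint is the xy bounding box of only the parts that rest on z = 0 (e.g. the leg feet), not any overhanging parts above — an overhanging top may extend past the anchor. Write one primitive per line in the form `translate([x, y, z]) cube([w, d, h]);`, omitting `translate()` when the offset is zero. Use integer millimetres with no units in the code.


// slat z = rail_z + rail_h = 184 + 165 = 349
// slat gap = ⌊(1849 − 11·74) / 12⌋ = 86
translate([216, 237, 0]) cube([62, 62, 453]);
translate([216, 1083, 0]) cube([62, 62, 453]);
translate([2127, 237, 0]) cube([62, 62, 453]);
translate([2127, 1083, 0]) cube([62, 62, 453]);
translate([278, 237, 184]) cube([1849, 32, 165]);
translate([278, 1113, 184]) cube([1849, 32, 165]);
translate([216, 299, 184]) cube([32, 784, 165]);
translate([2157, 299, 184]) cube([32, 784, 165]);
translate([364, 237, 349]) cube([74, 908, 17]);
translate([524, 237, 349]) cube([74, 908, 17]);
translate([684, 237, 349]) cube([74, 908, 17]);
translate([844, 237, 349]) cube([74, 908, 17]);
translate([1004, 237, 349]) cube([74, 908, 17]);
translate([1164, 237, 349]) cube([74, 908, 17]);
translate([1324, 237, 349]) cube([74, 908, 17]);
translate([1484, 237, 349]) cube([74, 908, 17]);
translate([1644, 237, 349]) cube([74, 908, 17]);
translate([1804, 237, 349]) cube([74, 908, 17]);
translate([1964, 237, 349]) cube([74, 908, 17]);


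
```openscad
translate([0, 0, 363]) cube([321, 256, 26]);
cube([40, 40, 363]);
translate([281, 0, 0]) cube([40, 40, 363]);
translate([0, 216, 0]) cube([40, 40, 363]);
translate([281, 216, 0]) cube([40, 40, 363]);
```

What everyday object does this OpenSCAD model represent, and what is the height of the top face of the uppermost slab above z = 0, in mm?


A stool. The seat height is 389 mm.

A 321×256×26 slab at z = 363 on four corner posts — a stool. The seat top is 363 + 26 = 389 mm.


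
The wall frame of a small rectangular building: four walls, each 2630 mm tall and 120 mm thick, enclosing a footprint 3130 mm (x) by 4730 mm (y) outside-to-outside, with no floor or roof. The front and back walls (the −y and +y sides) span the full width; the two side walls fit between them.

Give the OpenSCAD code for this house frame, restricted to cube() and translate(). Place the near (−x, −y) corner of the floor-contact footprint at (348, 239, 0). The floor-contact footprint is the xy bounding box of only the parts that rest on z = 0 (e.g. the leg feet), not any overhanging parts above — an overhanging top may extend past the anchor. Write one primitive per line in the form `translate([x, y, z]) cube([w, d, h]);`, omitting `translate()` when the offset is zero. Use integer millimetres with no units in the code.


translate([348, 239, 0]) cube([3130, 120, 2630]);
translate([348, 4849, 0]) cube([3130, 120, 2630]);
translate([348, 359, 0]) cube([120, 4490, 2630]);
translate([3358, 359, 0]) cube([120, 4490, 2630]);


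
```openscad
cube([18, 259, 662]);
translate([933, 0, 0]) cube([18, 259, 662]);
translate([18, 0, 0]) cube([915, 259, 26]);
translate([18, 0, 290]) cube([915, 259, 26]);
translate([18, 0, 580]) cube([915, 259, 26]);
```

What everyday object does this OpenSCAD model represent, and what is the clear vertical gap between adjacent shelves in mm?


A bookshelf. The clear shelf gap is 264 mm.

Two tall side panels with 3 horizontal boards between them — a bookshelf. The first two shelf undersides are at z = 0 and z = 290; with shelf thickness 26, the clear gap is 290 − 0 − 26 = 264 mm.


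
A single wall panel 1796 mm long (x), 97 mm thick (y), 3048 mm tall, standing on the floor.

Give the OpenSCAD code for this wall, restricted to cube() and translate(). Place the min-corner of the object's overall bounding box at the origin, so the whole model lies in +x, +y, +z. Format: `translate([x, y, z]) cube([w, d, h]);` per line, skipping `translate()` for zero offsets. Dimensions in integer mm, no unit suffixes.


cube([1796, 97, 3048]);


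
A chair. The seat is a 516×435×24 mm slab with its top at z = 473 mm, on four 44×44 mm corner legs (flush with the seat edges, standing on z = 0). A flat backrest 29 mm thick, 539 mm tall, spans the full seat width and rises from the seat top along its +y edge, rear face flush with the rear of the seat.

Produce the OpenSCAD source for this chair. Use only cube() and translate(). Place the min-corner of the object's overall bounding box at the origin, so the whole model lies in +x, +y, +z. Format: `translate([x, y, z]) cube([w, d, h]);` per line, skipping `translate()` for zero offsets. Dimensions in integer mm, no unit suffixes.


translate([0, 0, 449]) cube([516, 435, 24]);
cube([44, 44, 449]);
translate([472, 0, 0]) cube([44, 44, 449]);
translate([0, 391, 0]) cube([44, 44, 449]);
translate([472, 391, 0]) cube([44, 44, 449]);
translate([0, 406, 473]) cube([516, 29, 539]);


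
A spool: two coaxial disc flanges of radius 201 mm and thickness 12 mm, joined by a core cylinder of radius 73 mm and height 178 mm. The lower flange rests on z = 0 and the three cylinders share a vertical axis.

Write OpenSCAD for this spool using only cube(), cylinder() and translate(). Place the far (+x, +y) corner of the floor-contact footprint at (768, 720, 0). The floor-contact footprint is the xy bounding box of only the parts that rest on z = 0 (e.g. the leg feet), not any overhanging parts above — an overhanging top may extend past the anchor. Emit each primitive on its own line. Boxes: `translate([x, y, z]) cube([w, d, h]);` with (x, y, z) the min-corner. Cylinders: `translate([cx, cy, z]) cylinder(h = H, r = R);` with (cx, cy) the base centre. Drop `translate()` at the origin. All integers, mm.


translate([567, 519, 0]) cylinder(h = 12, r = 201);
translate([567, 519, 12]) cylinder(h = 178, r = 73);
translate([567, 519, 190]) cylinder(h = 12, r = 201);


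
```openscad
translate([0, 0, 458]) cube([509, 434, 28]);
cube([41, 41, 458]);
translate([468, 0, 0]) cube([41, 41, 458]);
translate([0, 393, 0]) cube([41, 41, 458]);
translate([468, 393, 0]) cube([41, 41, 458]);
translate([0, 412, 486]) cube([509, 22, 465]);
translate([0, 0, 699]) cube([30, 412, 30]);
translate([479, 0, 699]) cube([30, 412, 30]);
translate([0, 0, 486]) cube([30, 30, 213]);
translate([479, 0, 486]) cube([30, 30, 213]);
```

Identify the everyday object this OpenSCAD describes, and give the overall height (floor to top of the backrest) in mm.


A chair. The overall height is 951 mm.

A slab on four corner posts with a tall panel at the back — a chair. The seat slab sits at z = 458 with thickness 28, and the 465 mm backrest starts at the seat top, so the overall height is 458 + 28 + 465 = 951 mm.


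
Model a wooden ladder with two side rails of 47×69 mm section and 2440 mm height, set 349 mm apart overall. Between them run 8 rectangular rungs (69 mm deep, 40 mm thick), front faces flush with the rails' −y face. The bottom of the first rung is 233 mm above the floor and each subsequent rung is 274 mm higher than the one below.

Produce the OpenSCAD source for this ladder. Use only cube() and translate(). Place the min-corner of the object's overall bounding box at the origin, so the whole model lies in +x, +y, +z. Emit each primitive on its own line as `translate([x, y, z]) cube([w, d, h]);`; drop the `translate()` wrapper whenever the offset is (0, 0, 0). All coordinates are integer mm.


// rung span = 349 - 2*47 = 255
// rung[k] z = 233 + k*274
cube([47, 69, 2440]);
translate([302, 0, 0]) cube([47, 69, 2440]);
translate([47, 0, 233]) cube([255, 69, 40]);
translate([47, 0, 507]) cube([255, 69, 40]);
translate([47, 0, 781]) cube([255, 69, 40]);
translate([47, 0, 1055]) cube([255, 69, 40]);
translate([47, 0, 1329]) cube([255, 69, 40]);
translate([47, 0, 1603]) cube([255, 69, 40]);
translate([47, 0, 1877]) cube([255, 69, 40]);
translate([47, 0, 2151]) cube([255, 69, 40]);


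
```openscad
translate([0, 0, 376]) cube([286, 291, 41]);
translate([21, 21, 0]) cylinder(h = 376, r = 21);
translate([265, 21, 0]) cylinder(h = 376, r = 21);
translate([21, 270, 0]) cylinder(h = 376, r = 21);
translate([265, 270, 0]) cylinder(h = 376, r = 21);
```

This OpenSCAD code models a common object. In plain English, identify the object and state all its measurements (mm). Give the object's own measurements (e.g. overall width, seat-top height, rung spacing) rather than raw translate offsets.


A four-legged stool. The seat is a 286×291×41 mm slab whose top surface is at z = 417 mm; four round legs, each 42 mm in diameter, run from the floor (z = 0) to the underside of the seat, each leg's axis is inset half a diameter from the nearest pair of seat edges (so the leg's bounding box is flush with the corner).


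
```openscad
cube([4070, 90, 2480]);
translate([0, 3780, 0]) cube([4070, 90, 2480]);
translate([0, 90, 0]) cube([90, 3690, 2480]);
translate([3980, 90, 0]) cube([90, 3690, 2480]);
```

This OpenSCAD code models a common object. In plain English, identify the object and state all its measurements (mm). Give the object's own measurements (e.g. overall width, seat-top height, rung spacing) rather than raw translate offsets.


The wall frame of a small rectangular building: four walls, each 2480 mm tall and 90 mm thick, enclosing a footprint 4070 mm (x) by 3870 mm (y) outside-to-outside, with no floor or roof. The front and back walls (the −y and +y sides) span the full width; the two side walls fit between them.


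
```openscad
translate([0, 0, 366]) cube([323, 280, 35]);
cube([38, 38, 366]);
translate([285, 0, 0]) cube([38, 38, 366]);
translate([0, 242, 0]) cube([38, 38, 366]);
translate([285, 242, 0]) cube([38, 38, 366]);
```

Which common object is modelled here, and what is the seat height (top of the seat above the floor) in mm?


A stool. The seat height is 401 mm.

A 323×280×35 slab at z = 366 on four corner posts — a stool. The seat top is 366 + 35 = 401 mm.


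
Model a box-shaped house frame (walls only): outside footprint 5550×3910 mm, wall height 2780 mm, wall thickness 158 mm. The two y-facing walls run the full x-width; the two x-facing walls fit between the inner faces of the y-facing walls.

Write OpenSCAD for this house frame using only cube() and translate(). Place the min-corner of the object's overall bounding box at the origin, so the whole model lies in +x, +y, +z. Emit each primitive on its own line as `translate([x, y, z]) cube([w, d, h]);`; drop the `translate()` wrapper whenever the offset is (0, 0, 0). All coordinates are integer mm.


cube([5550, 158, 2780]);
translate([0, 3752, 0]) cube([5550, 158, 2780]);
translate([0, 158, 0]) cube([158, 3594, 2780]);
translate([5392, 158, 0]) cube([158, 3594, 2780]);


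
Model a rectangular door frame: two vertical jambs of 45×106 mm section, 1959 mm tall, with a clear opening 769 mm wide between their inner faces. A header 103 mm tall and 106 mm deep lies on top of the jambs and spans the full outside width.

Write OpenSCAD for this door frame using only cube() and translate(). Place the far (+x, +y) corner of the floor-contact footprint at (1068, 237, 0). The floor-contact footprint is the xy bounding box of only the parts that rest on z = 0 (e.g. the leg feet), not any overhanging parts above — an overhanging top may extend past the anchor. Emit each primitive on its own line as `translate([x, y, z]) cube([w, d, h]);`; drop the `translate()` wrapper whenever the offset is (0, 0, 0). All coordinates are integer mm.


translate([209, 131, 0]) cube([45, 106, 1959]);
translate([1023, 131, 0]) cube([45, 106, 1959]);
translate([209, 131, 1959]) cube([859, 106, 103]);


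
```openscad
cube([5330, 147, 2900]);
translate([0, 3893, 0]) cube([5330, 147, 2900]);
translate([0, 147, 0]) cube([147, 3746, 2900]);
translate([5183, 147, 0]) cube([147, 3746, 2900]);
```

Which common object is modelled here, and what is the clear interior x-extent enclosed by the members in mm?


A house (or room) frame. The interior width is 5036 mm.

Four 2900 mm walls enclosing a rectangle with no floor or roof — a room or house frame. Outside width is 5330 mm and wall thickness is 147 mm, so the interior width is 5330 − 2 × 147 = 5036 mm.


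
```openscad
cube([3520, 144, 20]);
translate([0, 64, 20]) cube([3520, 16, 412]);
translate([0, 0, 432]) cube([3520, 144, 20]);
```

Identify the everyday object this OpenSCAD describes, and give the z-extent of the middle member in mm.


An I-beam. The web height is 412 mm.

Two wide flanges with a thin centred web — an I-beam. Overall 452 mm minus two 20 mm flanges gives a web of 452 − 2·20 = 412 mm.


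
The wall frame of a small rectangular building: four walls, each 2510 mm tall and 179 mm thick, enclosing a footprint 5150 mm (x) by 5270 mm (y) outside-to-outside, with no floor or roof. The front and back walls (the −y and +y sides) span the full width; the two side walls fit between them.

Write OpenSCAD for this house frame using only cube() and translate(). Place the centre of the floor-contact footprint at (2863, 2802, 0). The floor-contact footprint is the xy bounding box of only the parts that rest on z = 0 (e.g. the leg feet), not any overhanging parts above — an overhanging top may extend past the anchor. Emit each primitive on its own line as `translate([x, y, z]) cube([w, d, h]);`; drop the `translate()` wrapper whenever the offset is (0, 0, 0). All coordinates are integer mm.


translate([288, 167, 0]) cube([5150, 179, 2510]);
translate([288, 5258, 0]) cube([5150, 179, 2510]);
translate([288, 346, 0]) cube([179, 4912, 2510]);
translate([5259, 346, 0]) cube([179, 4912, 2510]);


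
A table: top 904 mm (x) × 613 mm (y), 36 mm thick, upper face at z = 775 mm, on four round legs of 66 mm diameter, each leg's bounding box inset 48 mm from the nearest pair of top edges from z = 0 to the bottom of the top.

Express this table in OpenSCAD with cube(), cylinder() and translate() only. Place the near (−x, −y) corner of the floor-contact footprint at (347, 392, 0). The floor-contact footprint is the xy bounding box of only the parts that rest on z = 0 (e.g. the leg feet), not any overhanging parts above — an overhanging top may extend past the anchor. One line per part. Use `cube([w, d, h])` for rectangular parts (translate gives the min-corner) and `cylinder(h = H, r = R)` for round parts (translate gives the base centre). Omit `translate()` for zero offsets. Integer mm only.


translate([299, 344, 739]) cube([904, 613, 36]);
translate([380, 425, 0]) cylinder(h = 739, r = 33);
translate([1122, 425, 0]) cylinder(h = 739, r = 33);
translate([380, 876, 0]) cylinder(h = 739, r = 33);
translate([1122, 876, 0]) cylinder(h = 739, r = 33);


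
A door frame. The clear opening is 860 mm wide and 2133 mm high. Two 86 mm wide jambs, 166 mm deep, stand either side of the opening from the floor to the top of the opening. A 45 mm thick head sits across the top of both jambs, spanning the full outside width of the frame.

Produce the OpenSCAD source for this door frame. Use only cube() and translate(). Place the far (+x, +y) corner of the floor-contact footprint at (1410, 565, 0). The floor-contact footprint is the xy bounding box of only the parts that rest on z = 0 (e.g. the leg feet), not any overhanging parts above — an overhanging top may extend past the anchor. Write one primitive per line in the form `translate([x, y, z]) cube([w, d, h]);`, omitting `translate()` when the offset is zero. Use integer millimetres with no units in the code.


translate([378, 399, 0]) cube([86, 166, 2133]);
translate([1324, 399, 0]) cube([86, 166, 2133]);
translate([378, 399, 2133]) cube([1032, 166, 45]);


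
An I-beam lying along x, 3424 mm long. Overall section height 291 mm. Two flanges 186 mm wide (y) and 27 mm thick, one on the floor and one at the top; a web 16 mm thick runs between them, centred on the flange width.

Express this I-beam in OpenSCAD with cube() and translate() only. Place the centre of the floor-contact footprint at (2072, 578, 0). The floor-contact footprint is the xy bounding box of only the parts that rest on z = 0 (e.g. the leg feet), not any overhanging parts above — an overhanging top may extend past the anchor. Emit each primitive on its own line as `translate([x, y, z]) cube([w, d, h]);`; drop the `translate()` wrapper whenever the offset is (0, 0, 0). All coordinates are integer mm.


translate([360, 485, 0]) cube([3424, 186, 27]);
translate([360, 570, 27]) cube([3424, 16, 237]);
translate([360, 485, 264]) cube([3424, 186, 27]);


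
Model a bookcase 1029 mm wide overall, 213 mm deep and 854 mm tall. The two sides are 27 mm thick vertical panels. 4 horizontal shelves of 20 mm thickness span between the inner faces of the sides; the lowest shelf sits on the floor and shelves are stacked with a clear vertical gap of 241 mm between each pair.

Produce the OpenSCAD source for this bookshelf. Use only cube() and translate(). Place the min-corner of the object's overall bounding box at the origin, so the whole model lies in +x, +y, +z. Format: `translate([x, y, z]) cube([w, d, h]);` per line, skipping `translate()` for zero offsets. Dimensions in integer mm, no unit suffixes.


cube([27, 213, 854]);
translate([1002, 0, 0]) cube([27, 213, 854]);
translate([27, 0, 0]) cube([975, 213, 20]);
translate([27, 0, 261]) cube([975, 213, 20]);
translate([27, 0, 522]) cube([975, 213, 20]);
translate([27, 0, 783]) cube([975, 213, 20]);


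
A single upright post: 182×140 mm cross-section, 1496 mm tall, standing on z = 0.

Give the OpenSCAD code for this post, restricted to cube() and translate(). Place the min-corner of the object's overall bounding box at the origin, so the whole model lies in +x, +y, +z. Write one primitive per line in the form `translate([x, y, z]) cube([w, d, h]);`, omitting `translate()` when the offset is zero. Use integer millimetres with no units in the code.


cube([182, 140, 1496]);


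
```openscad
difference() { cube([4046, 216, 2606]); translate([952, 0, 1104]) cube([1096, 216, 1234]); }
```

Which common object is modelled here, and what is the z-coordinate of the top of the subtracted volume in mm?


A wall with a window opening. The window head height is 2338 mm.

A wall with a rectangular opening subtracted — a window. Sill at z = 1104, opening 1234 mm tall, so the head is at 1104 + 1234 = 2338 mm.


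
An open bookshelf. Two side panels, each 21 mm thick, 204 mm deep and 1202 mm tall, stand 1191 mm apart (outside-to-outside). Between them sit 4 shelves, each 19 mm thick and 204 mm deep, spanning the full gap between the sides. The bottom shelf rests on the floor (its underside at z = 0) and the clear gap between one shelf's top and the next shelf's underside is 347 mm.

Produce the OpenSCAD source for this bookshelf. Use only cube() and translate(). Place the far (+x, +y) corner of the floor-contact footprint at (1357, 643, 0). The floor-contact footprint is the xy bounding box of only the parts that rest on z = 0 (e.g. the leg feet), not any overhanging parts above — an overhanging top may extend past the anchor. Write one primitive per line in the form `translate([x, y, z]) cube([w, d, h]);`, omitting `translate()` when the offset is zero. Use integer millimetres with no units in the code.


translate([166, 439, 0]) cube([21, 204, 1202]);
translate([1336, 439, 0]) cube([21, 204, 1202]);
translate([187, 439, 0]) cube([1149, 204, 19]);
translate([187, 439, 366]) cube([1149, 204, 19]);
translate([187, 439, 732]) cube([1149, 204, 19]);
translate([187, 439, 1098]) cube([1149, 204, 19]);


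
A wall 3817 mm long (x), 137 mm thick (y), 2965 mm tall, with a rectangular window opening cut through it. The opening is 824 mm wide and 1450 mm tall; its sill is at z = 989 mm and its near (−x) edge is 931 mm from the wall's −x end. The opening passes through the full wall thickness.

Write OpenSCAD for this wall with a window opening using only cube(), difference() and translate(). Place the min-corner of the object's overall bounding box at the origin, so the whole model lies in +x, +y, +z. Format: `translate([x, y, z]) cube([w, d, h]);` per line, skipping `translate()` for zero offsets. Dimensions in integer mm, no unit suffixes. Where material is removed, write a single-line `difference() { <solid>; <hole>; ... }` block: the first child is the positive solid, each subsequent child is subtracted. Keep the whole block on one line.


difference() { cube([3817, 137, 2965]); translate([931, 0, 989]) cube([824, 137, 1450]); }


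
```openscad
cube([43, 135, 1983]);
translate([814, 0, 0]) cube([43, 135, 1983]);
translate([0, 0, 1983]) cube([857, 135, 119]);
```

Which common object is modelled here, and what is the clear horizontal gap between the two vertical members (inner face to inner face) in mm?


A door frame. The clear opening width is 771 mm.

Two 1983 mm tall posts with a header on top — a door frame. The left jamb is 43 mm wide at x = 0; the right jamb starts at x = 814. The clear opening is 814 − 43 = 771 mm.


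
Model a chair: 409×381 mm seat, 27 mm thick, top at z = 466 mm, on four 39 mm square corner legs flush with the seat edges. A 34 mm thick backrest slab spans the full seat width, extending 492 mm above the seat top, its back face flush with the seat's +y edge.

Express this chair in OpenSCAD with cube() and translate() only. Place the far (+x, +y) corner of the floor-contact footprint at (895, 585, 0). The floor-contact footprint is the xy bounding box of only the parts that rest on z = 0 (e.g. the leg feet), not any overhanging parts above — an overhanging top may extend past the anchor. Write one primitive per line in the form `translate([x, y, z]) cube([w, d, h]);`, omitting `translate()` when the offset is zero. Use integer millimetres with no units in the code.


// leg_h = 466 - 27 = 439
translate([486, 204, 439]) cube([409, 381, 27]);
translate([486, 204, 0]) cube([39, 39, 439]);
translate([856, 204, 0]) cube([39, 39, 439]);
translate([486, 546, 0]) cube([39, 39, 439]);
translate([856, 546, 0]) cube([39, 39, 439]);
translate([486, 551, 466]) cube([409, 34, 492]);


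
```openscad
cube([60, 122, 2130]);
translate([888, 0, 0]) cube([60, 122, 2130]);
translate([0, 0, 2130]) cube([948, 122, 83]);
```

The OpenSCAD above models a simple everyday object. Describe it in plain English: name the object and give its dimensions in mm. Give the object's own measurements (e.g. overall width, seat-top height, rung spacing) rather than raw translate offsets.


A door frame. The clear opening is 828 mm wide and 2130 mm high. Two 60 mm wide jambs, 122 mm deep, stand either side of the opening from the floor to the top of the opening. A 83 mm thick head sits across the top of both jambs, spanning the full outside width of the frame.


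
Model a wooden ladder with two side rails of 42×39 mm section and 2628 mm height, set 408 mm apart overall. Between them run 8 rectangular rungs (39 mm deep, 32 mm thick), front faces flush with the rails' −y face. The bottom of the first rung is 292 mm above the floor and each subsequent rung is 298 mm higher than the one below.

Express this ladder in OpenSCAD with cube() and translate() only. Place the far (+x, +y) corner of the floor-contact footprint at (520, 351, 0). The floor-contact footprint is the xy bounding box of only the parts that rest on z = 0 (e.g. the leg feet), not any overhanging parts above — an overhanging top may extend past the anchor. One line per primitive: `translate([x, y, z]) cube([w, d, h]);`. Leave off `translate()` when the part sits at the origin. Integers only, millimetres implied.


translate([112, 312, 0]) cube([42, 39, 2628]);
translate([478, 312, 0]) cube([42, 39, 2628]);
translate([154, 312, 292]) cube([324, 39, 32]);
translate([154, 312, 590]) cube([324, 39, 32]);
translate([154, 312, 888]) cube([324, 39, 32]);
translate([154, 312, 1186]) cube([324, 39, 32]);
translate([154, 312, 1484]) cube([324, 39, 32]);
translate([154, 312, 1782]) cube([324, 39, 32]);
translate([154, 312, 2080]) cube([324, 39, 32]);
translate([154, 312, 2378]) cube([324, 39, 32]);


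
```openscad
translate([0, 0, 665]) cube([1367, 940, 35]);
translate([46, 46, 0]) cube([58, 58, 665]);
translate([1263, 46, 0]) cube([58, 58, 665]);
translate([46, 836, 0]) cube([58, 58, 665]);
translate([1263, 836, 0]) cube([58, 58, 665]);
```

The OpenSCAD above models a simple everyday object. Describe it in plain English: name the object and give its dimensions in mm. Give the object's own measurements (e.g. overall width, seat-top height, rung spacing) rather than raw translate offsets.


A rectangular dining table. The top is 1367×940×35 mm with its upper surface at z = 700 mm. It stands on four 58×58 mm square legs, each inset 46 mm from the nearest pair of top edges, running from the floor to the underside of the top.


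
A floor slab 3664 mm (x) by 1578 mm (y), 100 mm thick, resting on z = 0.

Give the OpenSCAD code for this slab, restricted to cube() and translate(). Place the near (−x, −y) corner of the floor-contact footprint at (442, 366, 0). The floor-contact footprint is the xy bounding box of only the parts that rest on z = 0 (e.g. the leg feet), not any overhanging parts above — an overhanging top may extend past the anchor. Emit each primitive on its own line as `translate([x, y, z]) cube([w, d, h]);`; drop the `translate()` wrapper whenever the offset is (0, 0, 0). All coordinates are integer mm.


translate([442, 366, 0]) cube([3664, 1578, 100]);


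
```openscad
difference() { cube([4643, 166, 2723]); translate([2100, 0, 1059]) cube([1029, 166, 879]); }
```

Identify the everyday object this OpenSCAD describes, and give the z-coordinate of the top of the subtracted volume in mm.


A wall with a window opening. The window head height is 1938 mm.

A wall with a rectangular opening subtracted — a window. Sill at z = 1059, opening 879 mm tall, so the head is at 1059 + 879 = 1938 mm.


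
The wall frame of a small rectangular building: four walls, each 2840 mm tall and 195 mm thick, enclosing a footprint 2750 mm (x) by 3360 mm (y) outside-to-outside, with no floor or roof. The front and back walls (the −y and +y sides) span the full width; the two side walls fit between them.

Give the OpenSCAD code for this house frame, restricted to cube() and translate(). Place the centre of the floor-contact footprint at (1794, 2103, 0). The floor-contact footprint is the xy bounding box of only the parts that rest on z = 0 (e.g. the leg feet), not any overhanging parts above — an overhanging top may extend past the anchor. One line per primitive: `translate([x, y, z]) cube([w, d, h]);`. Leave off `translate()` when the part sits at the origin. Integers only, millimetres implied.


translate([419, 423, 0]) cube([2750, 195, 2840]);
translate([419, 3588, 0]) cube([2750, 195, 2840]);
translate([419, 618, 0]) cube([195, 2970, 2840]);
translate([2974, 618, 0]) cube([195, 2970, 2840]);


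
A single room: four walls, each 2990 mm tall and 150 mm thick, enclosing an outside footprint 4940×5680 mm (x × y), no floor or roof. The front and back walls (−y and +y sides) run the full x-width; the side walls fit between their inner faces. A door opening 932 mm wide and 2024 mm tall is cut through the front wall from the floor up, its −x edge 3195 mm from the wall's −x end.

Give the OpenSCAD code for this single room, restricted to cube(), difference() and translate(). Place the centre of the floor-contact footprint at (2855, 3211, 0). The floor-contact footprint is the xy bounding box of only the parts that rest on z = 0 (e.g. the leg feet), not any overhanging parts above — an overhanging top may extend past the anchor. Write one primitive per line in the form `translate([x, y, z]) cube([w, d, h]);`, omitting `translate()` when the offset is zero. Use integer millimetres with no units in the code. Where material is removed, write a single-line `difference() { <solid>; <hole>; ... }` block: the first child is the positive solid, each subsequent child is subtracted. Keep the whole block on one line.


difference() { translate([385, 371, 0]) cube([4940, 150, 2990]); translate([3580, 371, 0]) cube([932, 150, 2024]); }
translate([385, 5901, 0]) cube([4940, 150, 2990]);
translate([385, 521, 0]) cube([150, 5380, 2990]);
translate([5175, 521, 0]) cube([150, 5380, 2990]);


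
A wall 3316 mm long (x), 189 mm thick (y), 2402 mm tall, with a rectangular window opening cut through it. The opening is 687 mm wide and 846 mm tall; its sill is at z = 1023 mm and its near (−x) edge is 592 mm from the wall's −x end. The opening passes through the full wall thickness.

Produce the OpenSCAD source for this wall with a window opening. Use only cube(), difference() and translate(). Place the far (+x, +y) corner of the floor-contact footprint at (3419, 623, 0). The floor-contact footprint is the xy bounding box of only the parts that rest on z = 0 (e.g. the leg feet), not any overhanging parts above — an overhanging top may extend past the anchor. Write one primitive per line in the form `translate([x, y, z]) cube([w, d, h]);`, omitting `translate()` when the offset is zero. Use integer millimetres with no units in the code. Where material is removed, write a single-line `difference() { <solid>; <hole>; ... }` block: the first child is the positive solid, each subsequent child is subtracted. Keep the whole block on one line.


difference() { translate([103, 434, 0]) cube([3316, 189, 2402]); translate([695, 434, 1023]) cube([687, 189, 846]); }
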